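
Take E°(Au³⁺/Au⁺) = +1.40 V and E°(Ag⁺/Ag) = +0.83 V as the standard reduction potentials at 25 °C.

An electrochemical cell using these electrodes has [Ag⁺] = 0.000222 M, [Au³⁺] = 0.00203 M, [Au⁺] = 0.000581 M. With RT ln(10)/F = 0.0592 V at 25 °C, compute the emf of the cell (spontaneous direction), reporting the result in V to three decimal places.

+0.802 V

Au³⁺/Au⁺ is the cathode (higher E°), Ag⁺/Ag the anode: E°cell = +1.40 − (+0.83) = +0.57 V, n = 2.
Overall: Au³⁺(aq) + 2 Ag(s) → Au⁺(aq) + 2 Ag⁺(aq)
Q = [Au⁺]·[Ag⁺]^2 / ([Au³⁺]); log Q = -7.851.
E = E° − (0.0592/n) log Q = +0.57 − (0.0592/2)(-7.851) = +0.802 V.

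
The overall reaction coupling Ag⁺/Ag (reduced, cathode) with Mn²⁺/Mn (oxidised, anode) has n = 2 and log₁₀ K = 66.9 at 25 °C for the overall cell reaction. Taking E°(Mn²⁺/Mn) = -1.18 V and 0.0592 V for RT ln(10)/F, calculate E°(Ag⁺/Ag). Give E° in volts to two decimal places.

+0.80 V

E°cell = (0.0592/n)·log K = (0.0592/2)(66.9) = +1.980 V.
Since Ag⁺/Ag is the cathode and Mn²⁺/Mn the anode, E°cell = E°(Ag⁺/Ag) − E°(Mn²⁺/Mn).
So E°(Ag⁺/Ag) = E°cell + E°(Mn²⁺/Mn) = +1.980 + (-1.18) = +0.80 V.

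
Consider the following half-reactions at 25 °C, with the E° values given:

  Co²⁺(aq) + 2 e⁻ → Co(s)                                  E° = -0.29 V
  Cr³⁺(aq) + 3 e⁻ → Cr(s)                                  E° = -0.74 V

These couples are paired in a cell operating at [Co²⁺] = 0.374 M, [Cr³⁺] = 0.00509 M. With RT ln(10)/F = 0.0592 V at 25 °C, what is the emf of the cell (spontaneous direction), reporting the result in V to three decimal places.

Co²⁺/Co is the cathode (higher E°), Cr³⁺/Cr the anode: E°cell = -0.29 − (-0.74) = +0.45 V, n = 6.
Overall: 3 Co²⁺(aq) + 2 Cr(s) → 3 Co(s) + 2 Cr³⁺(aq)
Q = [Cr³⁺]^2 / ([Co²⁺]^3); log Q = -3.305.
E = E° − (0.0592/n) log Q = +0.45 − (0.0592/6)(-3.305) = +0.483 V.

+0.483 V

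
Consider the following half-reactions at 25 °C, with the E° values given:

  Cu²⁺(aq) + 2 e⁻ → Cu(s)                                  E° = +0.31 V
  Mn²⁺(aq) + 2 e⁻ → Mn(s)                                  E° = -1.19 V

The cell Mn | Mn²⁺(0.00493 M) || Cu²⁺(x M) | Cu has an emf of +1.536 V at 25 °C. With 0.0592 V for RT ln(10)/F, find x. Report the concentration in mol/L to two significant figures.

Cu²⁺/Cu is the cathode, Mn²⁺/Mn the anode: E°cell = +1.50 V, n = 2.
Overall reaction: Cu²⁺(aq) + Mn(s) → Cu(s) + Mn²⁺(aq); Q = [Mn²⁺]^1/[Cu²⁺]^1.
From E = E° − (0.0592/n) log Q: log Q = (E° − E)·n/0.0592 = (+1.50 − (+1.536))·2/0.0592 = -1.2162.
So 1·log[Cu²⁺] = 1·log(0.00493) − log Q = -2.3072 − (-1.2162) = -1.0910; [Cu²⁺] = 10^(-1.0910) ≈ 0.081 M.

0.081 M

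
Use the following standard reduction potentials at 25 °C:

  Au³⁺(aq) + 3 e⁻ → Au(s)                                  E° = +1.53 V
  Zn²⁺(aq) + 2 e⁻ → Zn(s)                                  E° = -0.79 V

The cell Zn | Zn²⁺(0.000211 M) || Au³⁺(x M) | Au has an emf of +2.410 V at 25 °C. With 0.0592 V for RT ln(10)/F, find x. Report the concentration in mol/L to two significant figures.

Au³⁺/Au is the cathode, Zn²⁺/Zn the anode: E°cell = +2.32 V, n = 6.
Overall reaction: 2 Au³⁺(aq) + 3 Zn(s) → 2 Au(s) + 3 Zn²⁺(aq); Q = [Zn²⁺]^3/[Au³⁺]^2.
From E = E° − (0.0592/n) log Q: log Q = (E° − E)·n/0.0592 = (+2.32 − (+2.410))·6/0.0592 = -9.1216.
So 2·log[Au³⁺] = 3·log(0.000211) − log Q = -11.0272 − (-9.1216) = -1.9056; log[Au³⁺] = -1.9056 / 2 = -0.9528; [Au³⁺] = 10^(-0.9528) ≈ 0.11 M.

0.11 M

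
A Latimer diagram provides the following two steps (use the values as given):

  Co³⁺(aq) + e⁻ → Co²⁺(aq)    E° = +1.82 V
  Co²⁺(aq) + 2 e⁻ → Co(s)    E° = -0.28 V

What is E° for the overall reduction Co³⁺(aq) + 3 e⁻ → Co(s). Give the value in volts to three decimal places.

Since ΔG° = −nFE° is additive over sequential reductions, n₃E°₃ = n₁E°₁ + n₂E°₂.
E°₃ = (1×+1.82 + 2×-0.28) / 3 = (+1.260) / 3 = +0.420 V.

+0.420 V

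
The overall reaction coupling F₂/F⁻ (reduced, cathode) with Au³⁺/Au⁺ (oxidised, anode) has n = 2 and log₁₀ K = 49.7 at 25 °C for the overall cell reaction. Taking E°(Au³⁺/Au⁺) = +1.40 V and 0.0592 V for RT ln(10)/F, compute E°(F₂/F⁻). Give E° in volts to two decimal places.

E°cell = (0.0592/n)·log K = (0.0592/2)(49.7) = +1.471 V.
Since F₂/F⁻ is the cathode and Au³⁺/Au⁺ the anode, E°cell = E°(F₂/F⁻) − E°(Au³⁺/Au⁺).
So E°(F₂/F⁻) = E°cell + E°(Au³⁺/Au⁺) = +1.471 + (+1.40) = +2.87 V.

+2.87 V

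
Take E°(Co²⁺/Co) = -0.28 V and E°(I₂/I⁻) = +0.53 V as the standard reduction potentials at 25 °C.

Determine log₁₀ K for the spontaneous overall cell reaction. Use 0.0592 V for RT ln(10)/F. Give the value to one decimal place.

Cathode: I₂/I⁻; anode: Co²⁺/Co. E°cell = +0.81 V, n = 2.
log K = nE°cell / 0.0592 = (2)(+0.81) / 0.0592 = 27.4.

27.4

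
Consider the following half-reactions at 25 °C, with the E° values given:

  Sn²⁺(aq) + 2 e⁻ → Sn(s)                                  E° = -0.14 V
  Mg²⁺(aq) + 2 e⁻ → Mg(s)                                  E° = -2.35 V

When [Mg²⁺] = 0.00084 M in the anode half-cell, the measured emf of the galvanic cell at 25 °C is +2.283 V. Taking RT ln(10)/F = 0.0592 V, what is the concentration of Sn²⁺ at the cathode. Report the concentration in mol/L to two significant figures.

0.25 M

Sn²⁺/Sn is the cathode, Mg²⁺/Mg the anode: E°cell = +2.21 V, n = 2.
Overall reaction: Sn²⁺(aq) + Mg(s) → Sn(s) + Mg²⁺(aq); Q = [Mg²⁺]^1/[Sn²⁺]^1.
From E = E° − (0.0592/n) log Q: log Q = (E° − E)·n/0.0592 = (+2.21 − (+2.283))·2/0.0592 = -2.4662.
So 1·log[Sn²⁺] = 1·log(0.00084) − log Q = -3.0757 − (-2.4662) = -0.6095; [Sn²⁺] = 10^(-0.6095) ≈ 0.25 M.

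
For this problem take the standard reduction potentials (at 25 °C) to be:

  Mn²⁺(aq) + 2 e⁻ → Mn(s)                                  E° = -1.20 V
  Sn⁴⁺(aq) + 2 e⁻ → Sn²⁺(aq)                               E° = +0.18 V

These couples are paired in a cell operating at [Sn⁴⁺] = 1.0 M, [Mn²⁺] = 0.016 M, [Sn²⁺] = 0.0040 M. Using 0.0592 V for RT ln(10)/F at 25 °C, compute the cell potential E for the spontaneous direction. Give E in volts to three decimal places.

+1.504 V

Sn⁴⁺/Sn²⁺ is the cathode (higher E°), Mn²⁺/Mn the anode: E°cell = +0.18 − (-1.20) = +1.38 V, n = 2.
Overall: Sn⁴⁺(aq) + Mn(s) → Sn²⁺(aq) + Mn²⁺(aq)
Q = [Sn²⁺]·[Mn²⁺] / ([Sn⁴⁺]); log Q = -4.194.
E = E° − (0.0592/n) log Q = +1.38 − (0.0592/2)(-4.194) = +1.504 V.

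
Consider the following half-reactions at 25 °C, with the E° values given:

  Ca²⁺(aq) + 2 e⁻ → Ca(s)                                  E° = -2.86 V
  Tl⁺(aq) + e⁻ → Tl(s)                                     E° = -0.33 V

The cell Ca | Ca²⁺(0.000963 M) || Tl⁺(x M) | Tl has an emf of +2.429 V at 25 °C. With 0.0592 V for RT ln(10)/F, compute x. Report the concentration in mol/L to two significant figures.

Tl⁺/Tl is the cathode, Ca²⁺/Ca the anode: E°cell = +2.53 V, n = 2.
Overall reaction: 2 Tl⁺(aq) + Ca(s) → 2 Tl(s) + Ca²⁺(aq); Q = [Ca²⁺]^1/[Tl⁺]^2.
From E = E° − (0.0592/n) log Q: log Q = (E° − E)·n/0.0592 = (+2.53 − (+2.429))·2/0.0592 = 3.4122.
So 2·log[Tl⁺] = 1·log(0.000963) − log Q = -3.0164 − (3.4122) = -6.4286; log[Tl⁺] = -6.4286 / 2 = -3.2143; [Tl⁺] = 10^(-3.2143) ≈ 0.00061 M.

0.00061 M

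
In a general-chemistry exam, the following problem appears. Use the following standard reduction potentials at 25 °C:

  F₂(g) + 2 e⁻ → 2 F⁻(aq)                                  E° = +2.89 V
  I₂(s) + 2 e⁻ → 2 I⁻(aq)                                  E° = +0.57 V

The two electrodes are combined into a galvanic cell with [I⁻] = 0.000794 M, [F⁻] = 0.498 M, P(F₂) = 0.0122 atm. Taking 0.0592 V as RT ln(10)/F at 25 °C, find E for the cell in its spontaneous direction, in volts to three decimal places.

F₂/F⁻ is the cathode (higher E°), I₂/I⁻ the anode: E°cell = +2.89 − (+0.57) = +2.32 V, n = 2.
Overall: F₂(g) + 2 I⁻(aq) → 2 F⁻(aq) + I₂(s)
Q = [F⁻]^2 / (P(F₂)·[I⁻]^2); log Q = 7.508.
E = E° − (0.0592/n) log Q = +2.32 − (0.0592/2)(7.508) = +2.098 V.

+2.098 V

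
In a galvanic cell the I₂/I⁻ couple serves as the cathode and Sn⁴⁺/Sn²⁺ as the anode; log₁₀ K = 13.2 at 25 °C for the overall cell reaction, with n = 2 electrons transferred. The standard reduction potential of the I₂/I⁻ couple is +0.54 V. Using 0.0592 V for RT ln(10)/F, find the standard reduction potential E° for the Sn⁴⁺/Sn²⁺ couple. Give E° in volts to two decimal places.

+0.15 V

E°cell = (0.0592/n)·log K = (0.0592/2)(13.2) = +0.391 V.
Since I₂/I⁻ is the cathode and Sn⁴⁺/Sn²⁺ the anode, E°cell = E°(I₂/I⁻) − E°(Sn⁴⁺/Sn²⁺).
So E°(Sn⁴⁺/Sn²⁺) = E°(I₂/I⁻) − E°cell = (+0.54) − (+0.391) = +0.15 V.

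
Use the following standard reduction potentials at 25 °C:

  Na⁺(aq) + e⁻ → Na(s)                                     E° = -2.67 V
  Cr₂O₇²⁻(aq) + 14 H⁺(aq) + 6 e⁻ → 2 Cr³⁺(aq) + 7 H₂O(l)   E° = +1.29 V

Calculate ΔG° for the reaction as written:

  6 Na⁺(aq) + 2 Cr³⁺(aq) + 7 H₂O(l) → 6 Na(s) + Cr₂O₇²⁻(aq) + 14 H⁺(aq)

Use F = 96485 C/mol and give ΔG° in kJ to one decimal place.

As written, Na⁺/Na is reduced (cathode) and Cr₂O₇²⁻/Cr³⁺ is oxidised (anode), so E°cell = (-2.67) − (+1.29) = -3.96 V.
Balancing electrons gives n = 6.
ΔG° = −nFE° = −(6)(96485)(-3.96) = 2,292,484 J = +2292.5 kJ.

+2292.5 kJ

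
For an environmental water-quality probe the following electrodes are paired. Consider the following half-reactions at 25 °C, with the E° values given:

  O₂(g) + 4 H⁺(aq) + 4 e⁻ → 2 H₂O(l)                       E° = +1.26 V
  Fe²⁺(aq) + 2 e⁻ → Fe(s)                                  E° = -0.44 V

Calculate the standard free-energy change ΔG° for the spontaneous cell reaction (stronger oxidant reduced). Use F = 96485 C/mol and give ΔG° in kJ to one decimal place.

-656.1 kJ

O₂/H₂O (E° = +1.26 V) is the cathode; Fe²⁺/Fe (E° = -0.44 V) is the anode, so E°cell = +1.70 V.
Balancing electrons gives n = 4 (lcm of 4 and 2).
ΔG° = −nFE° = −(4)(96485)(+1.70) = -656,098 J = -656.1 kJ.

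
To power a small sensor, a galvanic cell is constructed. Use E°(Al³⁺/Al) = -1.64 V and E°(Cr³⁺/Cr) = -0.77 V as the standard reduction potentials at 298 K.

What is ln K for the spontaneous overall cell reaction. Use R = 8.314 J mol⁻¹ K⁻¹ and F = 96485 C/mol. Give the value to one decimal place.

Cathode: Cr³⁺/Cr; anode: Al³⁺/Al. E°cell = (-0.77) − (-1.64) = +0.87 V, with n = 3.
ΔG° = −nFE° = −RT ln K, so ln K = nFE°/(RT) = (3)(96485)(+0.87) / ((8.314)(298)) = 101.642.

101.6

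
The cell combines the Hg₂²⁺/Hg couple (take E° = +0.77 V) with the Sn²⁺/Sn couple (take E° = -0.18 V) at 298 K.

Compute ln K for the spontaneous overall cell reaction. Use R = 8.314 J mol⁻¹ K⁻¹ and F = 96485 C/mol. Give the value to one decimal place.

Cathode: Hg₂²⁺/Hg; anode: Sn²⁺/Sn. E°cell = (+0.77) − (-0.18) = +0.95 V, with n = 2.
ΔG° = −nFE° = −RT ln K, so ln K = nFE°/(RT) = (2)(96485)(+0.95) / ((8.314)(298)) = 73.992.

74.0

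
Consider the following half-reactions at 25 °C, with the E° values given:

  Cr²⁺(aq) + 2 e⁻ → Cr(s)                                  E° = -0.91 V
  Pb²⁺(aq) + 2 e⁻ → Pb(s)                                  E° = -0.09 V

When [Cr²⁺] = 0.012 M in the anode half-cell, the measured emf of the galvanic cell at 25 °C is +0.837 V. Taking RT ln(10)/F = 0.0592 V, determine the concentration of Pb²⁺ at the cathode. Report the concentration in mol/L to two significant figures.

0.045 M

Pb²⁺/Pb is the cathode, Cr²⁺/Cr the anode: E°cell = +0.82 V, n = 2.
Overall reaction: Pb²⁺(aq) + Cr(s) → Pb(s) + Cr²⁺(aq); Q = [Cr²⁺]^1/[Pb²⁺]^1.
From E = E° − (0.0592/n) log Q: log Q = (E° − E)·n/0.0592 = (+0.82 − (+0.837))·2/0.0592 = -0.5743.
So 1·log[Pb²⁺] = 1·log(0.012) − log Q = -1.9208 − (-0.5743) = -1.3465; [Pb²⁺] = 10^(-1.3465) ≈ 0.045 M.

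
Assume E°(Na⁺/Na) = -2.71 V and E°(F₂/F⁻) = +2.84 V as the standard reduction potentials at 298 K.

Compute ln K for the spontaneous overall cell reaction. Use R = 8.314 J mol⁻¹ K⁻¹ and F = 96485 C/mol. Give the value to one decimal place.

432.3

Cathode: F₂/F⁻; anode: Na⁺/Na. E°cell = (+2.84) − (-2.71) = +5.55 V, with n = 2.
ΔG° = −nFE° = −RT ln K, so ln K = nFE°/(RT) = (2)(96485)(+5.55) / ((8.314)(298)) = 432.271.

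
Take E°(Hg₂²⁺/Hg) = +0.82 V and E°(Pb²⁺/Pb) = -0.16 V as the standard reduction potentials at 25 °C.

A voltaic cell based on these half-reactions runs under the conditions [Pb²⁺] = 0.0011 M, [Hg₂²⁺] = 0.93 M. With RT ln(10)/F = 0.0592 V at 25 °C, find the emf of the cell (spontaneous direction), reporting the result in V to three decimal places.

+1.067 V

Hg₂²⁺/Hg is the cathode (higher E°), Pb²⁺/Pb the anode: E°cell = +0.82 − (-0.16) = +0.98 V, n = 2.
Overall: Hg₂²⁺(aq) + Pb(s) → 2 Hg(l) + Pb²⁺(aq)
Q = [Pb²⁺] / ([Hg₂²⁺]); log Q = -2.927.
E = E° − (0.0592/n) log Q = +0.98 − (0.0592/2)(-2.927) = +1.067 V.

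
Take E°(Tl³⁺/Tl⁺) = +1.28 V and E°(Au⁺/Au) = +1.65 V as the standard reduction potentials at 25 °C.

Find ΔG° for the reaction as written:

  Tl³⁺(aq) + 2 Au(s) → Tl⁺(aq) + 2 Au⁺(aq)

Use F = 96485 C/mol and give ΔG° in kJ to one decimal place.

As written, Tl³⁺/Tl⁺ is reduced (cathode) and Au⁺/Au is oxidised (anode), so E°cell = (+1.28) − (+1.65) = -0.37 V.
Balancing electrons gives n = 2.
ΔG° = −nFE° = −(2)(96485)(-0.37) = 71,399 J = +71.4 kJ.

+71.4 kJ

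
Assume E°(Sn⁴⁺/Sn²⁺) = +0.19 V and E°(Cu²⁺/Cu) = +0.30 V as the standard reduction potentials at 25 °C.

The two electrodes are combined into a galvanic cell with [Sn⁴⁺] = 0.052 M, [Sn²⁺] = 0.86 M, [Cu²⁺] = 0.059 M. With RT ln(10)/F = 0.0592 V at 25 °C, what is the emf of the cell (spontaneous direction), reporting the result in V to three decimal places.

+0.110 V

Cu²⁺/Cu is the cathode (higher E°), Sn⁴⁺/Sn²⁺ the anode: E°cell = +0.30 − (+0.19) = +0.11 V, n = 2.
Overall: Cu²⁺(aq) + Sn²⁺(aq) → Cu(s) + Sn⁴⁺(aq)
Q = [Sn⁴⁺] / ([Cu²⁺]·[Sn²⁺]); log Q = 0.011.
E = E° − (0.0592/n) log Q = +0.11 − (0.0592/2)(0.011) = +0.110 V.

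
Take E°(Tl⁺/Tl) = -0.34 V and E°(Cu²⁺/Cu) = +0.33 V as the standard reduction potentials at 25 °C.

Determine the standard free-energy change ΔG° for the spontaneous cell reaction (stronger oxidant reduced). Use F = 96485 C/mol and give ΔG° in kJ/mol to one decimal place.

-129.3 kJ/mol

Cu²⁺/Cu (E° = +0.33 V) is the cathode; Tl⁺/Tl (E° = -0.34 V) is the anode, so E°cell = +0.67 V.
Balancing electrons gives n = 2 (lcm of 2 and 1).
ΔG° = −nFE° = −(2)(96485)(+0.67) = -129,290 J = -129.3 kJ/mol.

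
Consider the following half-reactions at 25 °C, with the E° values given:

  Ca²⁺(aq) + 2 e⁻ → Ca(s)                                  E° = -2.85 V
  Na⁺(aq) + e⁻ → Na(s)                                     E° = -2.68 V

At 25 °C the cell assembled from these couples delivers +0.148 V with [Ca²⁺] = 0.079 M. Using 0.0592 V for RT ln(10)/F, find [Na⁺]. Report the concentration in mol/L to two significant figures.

0.12 M

Na⁺/Na is the cathode, Ca²⁺/Ca the anode: E°cell = +0.17 V, n = 2.
Overall reaction: 2 Na⁺(aq) + Ca(s) → 2 Na(s) + Ca²⁺(aq); Q = [Ca²⁺]^1/[Na⁺]^2.
From E = E° − (0.0592/n) log Q: log Q = (E° − E)·n/0.0592 = (+0.17 − (+0.148))·2/0.0592 = 0.7432.
So 2·log[Na⁺] = 1·log(0.079) − log Q = -1.1024 − (0.7432) = -1.8456; log[Na⁺] = -1.8456 / 2 = -0.9228; [Na⁺] = 10^(-0.9228) ≈ 0.12 M.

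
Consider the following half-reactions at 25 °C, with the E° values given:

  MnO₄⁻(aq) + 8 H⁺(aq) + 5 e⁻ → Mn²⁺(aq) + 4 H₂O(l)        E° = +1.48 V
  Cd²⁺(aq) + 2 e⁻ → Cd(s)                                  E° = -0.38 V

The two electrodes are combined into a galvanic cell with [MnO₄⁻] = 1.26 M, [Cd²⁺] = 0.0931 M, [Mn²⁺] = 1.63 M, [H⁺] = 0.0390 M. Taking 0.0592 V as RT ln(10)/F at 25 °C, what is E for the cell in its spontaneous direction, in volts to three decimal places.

+1.756 V

MnO₄⁻/Mn²⁺ is the cathode (higher E°), Cd²⁺/Cd the anode: E°cell = +1.48 − (-0.38) = +1.86 V, n = 10.
Overall: 2 MnO₄⁻(aq) + 16 H⁺(aq) + 5 Cd(s) → 2 Mn²⁺(aq) + 8 H₂O(l) + 5 Cd²⁺(aq)
Q = [Mn²⁺]^2·[Cd²⁺]^5 / ([MnO₄⁻]^2·[H⁺]^16); log Q = 17.611.
E = E° − (0.0592/n) log Q = +1.86 − (0.0592/10)(17.611) = +1.756 V.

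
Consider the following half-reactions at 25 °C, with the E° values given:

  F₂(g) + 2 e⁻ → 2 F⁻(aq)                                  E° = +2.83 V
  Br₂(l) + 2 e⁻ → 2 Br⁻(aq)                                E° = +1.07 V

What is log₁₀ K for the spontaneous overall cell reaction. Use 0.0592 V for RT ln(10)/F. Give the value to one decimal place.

59.5

Cathode: F₂/F⁻; anode: Br₂/Br⁻. E°cell = +1.76 V, n = 2.
log K = nE°cell / 0.0592 = (2)(+1.76) / 0.0592 = 59.5.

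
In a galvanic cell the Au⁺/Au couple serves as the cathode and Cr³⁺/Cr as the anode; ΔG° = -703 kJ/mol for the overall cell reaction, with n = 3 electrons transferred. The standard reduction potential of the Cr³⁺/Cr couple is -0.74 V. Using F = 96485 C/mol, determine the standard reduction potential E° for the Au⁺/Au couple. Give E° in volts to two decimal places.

+1.69 V

E°cell = −ΔG°/(nF) = −(-703×10³)/((3)(96485)) = +2.429 V.
Since Au⁺/Au is the cathode and Cr³⁺/Cr the anode, E°cell = E°(Au⁺/Au) − E°(Cr³⁺/Cr).
So E°(Au⁺/Au) = E°cell + E°(Cr³⁺/Cr) = +2.429 + (-0.74) = +1.69 V.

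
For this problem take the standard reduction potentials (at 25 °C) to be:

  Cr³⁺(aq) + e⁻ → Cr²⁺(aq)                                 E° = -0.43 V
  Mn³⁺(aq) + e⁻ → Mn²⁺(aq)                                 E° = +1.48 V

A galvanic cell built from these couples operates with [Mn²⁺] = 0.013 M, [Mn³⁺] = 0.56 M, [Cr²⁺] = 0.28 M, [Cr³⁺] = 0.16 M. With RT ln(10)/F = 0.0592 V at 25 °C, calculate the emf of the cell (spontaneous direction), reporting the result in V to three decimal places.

Mn³⁺/Mn²⁺ is the cathode (higher E°), Cr³⁺/Cr²⁺ the anode: E°cell = +1.48 − (-0.43) = +1.91 V, n = 1.
Overall: Mn³⁺(aq) + Cr²⁺(aq) → Mn²⁺(aq) + Cr³⁺(aq)
Q = [Mn²⁺]·[Cr³⁺] / ([Mn³⁺]·[Cr²⁺]); log Q = -1.877.
E = E° − (0.0592/n) log Q = +1.91 − (0.0592/1)(-1.877) = +2.021 V.

+2.021 V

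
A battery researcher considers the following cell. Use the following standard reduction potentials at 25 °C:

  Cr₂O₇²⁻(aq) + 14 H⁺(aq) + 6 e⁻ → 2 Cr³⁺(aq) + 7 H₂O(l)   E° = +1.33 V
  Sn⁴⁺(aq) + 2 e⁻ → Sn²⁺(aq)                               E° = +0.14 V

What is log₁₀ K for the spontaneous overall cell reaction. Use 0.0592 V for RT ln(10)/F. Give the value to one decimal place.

120.6

Cathode: Cr₂O₇²⁻/Cr³⁺; anode: Sn⁴⁺/Sn²⁺. E°cell = +1.19 V, n = 6.
log K = nE°cell / 0.0592 = (6)(+1.19) / 0.0592 = 120.6.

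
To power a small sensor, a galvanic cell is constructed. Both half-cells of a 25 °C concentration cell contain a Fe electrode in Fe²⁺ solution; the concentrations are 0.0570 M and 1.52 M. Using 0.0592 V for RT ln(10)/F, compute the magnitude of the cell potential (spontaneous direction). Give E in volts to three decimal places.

For a concentration cell E°cell = 0. The 1.52 M side is the cathode (reduction is favoured where [Fe²⁺] is higher).
With n = 2, E = −(0.0592/2) log([Fe²⁺]ₐₙ/[Fe²⁺]꜀ₐₜ) = −(0.0592/2) log(0.057/1.52) = −(0.0592/2)(-1.426) = +0.042 V.

+0.042 V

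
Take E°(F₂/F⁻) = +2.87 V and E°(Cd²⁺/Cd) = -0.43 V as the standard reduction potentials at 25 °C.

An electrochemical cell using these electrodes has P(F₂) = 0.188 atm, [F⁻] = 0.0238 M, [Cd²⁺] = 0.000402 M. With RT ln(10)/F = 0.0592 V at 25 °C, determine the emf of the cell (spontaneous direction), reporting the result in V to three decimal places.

F₂/F⁻ is the cathode (higher E°), Cd²⁺/Cd the anode: E°cell = +2.87 − (-0.43) = +3.30 V, n = 2.
Overall: F₂(g) + Cd(s) → 2 F⁻(aq) + Cd²⁺(aq)
Q = [F⁻]^2·[Cd²⁺] / (P(F₂)); log Q = -5.917.
E = E° − (0.0592/n) log Q = +3.30 − (0.0592/2)(-5.917) = +3.475 V.

+3.475 V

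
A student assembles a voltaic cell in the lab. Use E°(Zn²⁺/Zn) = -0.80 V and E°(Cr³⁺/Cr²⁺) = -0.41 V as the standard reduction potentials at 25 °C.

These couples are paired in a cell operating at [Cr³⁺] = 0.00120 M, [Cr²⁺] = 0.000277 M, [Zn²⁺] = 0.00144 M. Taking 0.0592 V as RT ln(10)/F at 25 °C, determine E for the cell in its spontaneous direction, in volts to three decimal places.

Cr³⁺/Cr²⁺ is the cathode (higher E°), Zn²⁺/Zn the anode: E°cell = -0.41 − (-0.80) = +0.39 V, n = 2.
Overall: 2 Cr³⁺(aq) + Zn(s) → 2 Cr²⁺(aq) + Zn²⁺(aq)
Q = [Cr²⁺]^2·[Zn²⁺] / ([Cr³⁺]^2); log Q = -4.115.
E = E° − (0.0592/n) log Q = +0.39 − (0.0592/2)(-4.115) = +0.512 V.

+0.512 V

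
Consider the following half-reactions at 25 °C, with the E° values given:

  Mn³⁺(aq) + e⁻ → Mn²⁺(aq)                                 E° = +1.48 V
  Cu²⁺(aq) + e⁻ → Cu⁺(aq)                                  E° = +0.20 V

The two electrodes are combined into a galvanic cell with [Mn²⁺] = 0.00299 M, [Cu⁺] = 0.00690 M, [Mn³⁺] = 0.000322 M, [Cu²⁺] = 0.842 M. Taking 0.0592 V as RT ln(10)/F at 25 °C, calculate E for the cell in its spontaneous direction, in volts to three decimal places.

+1.099 V

Mn³⁺/Mn²⁺ is the cathode (higher E°), Cu²⁺/Cu⁺ the anode: E°cell = +1.48 − (+0.20) = +1.28 V, n = 1.
Overall: Mn³⁺(aq) + Cu⁺(aq) → Mn²⁺(aq) + Cu²⁺(aq)
Q = [Mn²⁺]·[Cu²⁺] / ([Mn³⁺]·[Cu⁺]); log Q = 3.054.
E = E° − (0.0592/n) log Q = +1.28 − (0.0592/1)(3.054) = +1.099 V.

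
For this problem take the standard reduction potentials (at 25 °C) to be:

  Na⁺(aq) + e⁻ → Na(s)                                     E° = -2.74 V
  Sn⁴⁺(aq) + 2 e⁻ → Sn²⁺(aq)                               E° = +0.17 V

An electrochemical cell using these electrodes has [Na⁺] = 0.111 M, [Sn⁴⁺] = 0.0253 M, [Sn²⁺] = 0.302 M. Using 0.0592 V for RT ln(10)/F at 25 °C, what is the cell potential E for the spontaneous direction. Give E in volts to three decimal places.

+2.935 V

Sn⁴⁺/Sn²⁺ is the cathode (higher E°), Na⁺/Na the anode: E°cell = +0.17 − (-2.74) = +2.91 V, n = 2.
Overall: Sn⁴⁺(aq) + 2 Na(s) → Sn²⁺(aq) + 2 Na⁺(aq)
Q = [Sn²⁺]·[Na⁺]^2 / ([Sn⁴⁺]); log Q = -0.832.
E = E° − (0.0592/n) log Q = +2.91 − (0.0592/2)(-0.832) = +2.935 V.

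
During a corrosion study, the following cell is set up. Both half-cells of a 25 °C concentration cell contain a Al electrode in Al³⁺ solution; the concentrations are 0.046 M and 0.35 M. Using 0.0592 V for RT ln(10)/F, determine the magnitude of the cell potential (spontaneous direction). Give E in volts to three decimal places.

For a concentration cell E°cell = 0. The 0.35 M side is the cathode (reduction is favoured where [Al³⁺] is higher).
With n = 3, E = −(0.0592/3) log([Al³⁺]ₐₙ/[Al³⁺]꜀ₐₜ) = −(0.0592/3) log(0.046/0.35) = −(0.0592/3)(-0.881) = +0.017 V.

+0.017 V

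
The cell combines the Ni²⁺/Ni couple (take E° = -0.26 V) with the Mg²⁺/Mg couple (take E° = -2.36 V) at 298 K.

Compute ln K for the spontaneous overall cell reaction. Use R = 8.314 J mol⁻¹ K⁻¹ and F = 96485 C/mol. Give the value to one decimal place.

163.6

Cathode: Ni²⁺/Ni; anode: Mg²⁺/Mg. E°cell = (-0.26) − (-2.36) = +2.10 V, with n = 2.
ΔG° = −nFE° = −RT ln K, so ln K = nFE°/(RT) = (2)(96485)(+2.10) / ((8.314)(298)) = 163.562.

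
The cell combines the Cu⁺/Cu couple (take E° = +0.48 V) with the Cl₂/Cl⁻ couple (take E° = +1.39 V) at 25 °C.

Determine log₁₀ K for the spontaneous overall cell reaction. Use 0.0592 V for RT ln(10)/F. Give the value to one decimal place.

Cathode: Cl₂/Cl⁻; anode: Cu⁺/Cu. E°cell = +0.91 V, n = 2.
log K = nE°cell / 0.0592 = (2)(+0.91) / 0.0592 = 30.7.

30.7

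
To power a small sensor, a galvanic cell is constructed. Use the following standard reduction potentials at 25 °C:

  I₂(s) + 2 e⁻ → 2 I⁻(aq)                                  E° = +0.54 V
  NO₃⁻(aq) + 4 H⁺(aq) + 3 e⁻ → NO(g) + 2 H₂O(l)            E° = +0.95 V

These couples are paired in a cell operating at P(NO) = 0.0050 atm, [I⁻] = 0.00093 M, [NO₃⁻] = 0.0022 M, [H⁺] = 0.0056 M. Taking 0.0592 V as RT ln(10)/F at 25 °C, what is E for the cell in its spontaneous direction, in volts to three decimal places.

NO₃⁻/NO is the cathode (higher E°), I₂/I⁻ the anode: E°cell = +0.95 − (+0.54) = +0.41 V, n = 6.
Overall: 2 NO₃⁻(aq) + 8 H⁺(aq) + 6 I⁻(aq) → 2 NO(g) + 4 H₂O(l) + 3 I₂(s)
Q = P(NO)^2 / ([NO₃⁻]^2·[H⁺]^8·[I⁻]^6); log Q = 36.917.
E = E° − (0.0592/n) log Q = +0.41 − (0.0592/6)(36.917) = +0.046 V.

+0.046 V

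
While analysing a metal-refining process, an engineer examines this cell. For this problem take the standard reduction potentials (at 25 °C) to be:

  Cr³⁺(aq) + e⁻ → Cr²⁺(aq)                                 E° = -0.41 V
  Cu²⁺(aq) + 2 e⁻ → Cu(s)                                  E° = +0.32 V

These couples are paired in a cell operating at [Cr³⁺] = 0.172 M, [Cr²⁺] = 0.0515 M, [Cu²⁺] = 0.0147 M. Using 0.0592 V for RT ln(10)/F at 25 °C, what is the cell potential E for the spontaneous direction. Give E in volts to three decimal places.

+0.645 V

Cu²⁺/Cu is the cathode (higher E°), Cr³⁺/Cr²⁺ the anode: E°cell = +0.32 − (-0.41) = +0.73 V, n = 2.
Overall: Cu²⁺(aq) + 2 Cr²⁺(aq) → Cu(s) + 2 Cr³⁺(aq)
Q = [Cr³⁺]^2 / ([Cu²⁺]·[Cr²⁺]^2); log Q = 2.880.
E = E° − (0.0592/n) log Q = +0.73 − (0.0592/2)(2.880) = +0.645 V.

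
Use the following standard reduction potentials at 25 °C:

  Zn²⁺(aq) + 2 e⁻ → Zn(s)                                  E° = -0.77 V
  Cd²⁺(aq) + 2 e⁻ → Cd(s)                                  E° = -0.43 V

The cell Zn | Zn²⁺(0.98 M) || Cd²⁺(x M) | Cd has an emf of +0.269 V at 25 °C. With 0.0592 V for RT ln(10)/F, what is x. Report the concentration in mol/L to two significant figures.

0.0039 M

Cd²⁺/Cd is the cathode, Zn²⁺/Zn the anode: E°cell = +0.34 V, n = 2.
Overall reaction: Cd²⁺(aq) + Zn(s) → Cd(s) + Zn²⁺(aq); Q = [Zn²⁺]^1/[Cd²⁺]^1.
From E = E° − (0.0592/n) log Q: log Q = (E° − E)·n/0.0592 = (+0.34 − (+0.269))·2/0.0592 = 2.3986.
So 1·log[Cd²⁺] = 1·log(0.98) − log Q = -0.0088 − (2.3986) = -2.4074; [Cd²⁺] = 10^(-2.4074) ≈ 0.0039 M.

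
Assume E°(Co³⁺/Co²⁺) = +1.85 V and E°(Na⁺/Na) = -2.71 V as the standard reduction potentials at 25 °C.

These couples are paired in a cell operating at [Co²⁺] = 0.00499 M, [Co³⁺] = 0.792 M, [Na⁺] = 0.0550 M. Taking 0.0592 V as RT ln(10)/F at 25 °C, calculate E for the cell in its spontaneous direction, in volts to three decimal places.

Co³⁺/Co²⁺ is the cathode (higher E°), Na⁺/Na the anode: E°cell = +1.85 − (-2.71) = +4.56 V, n = 1.
Overall: Co³⁺(aq) + Na(s) → Co²⁺(aq) + Na⁺(aq)
Q = [Co²⁺]·[Na⁺] / ([Co³⁺]); log Q = -3.460.
E = E° − (0.0592/n) log Q = +4.56 − (0.0592/1)(-3.460) = +4.765 V.

+4.765 V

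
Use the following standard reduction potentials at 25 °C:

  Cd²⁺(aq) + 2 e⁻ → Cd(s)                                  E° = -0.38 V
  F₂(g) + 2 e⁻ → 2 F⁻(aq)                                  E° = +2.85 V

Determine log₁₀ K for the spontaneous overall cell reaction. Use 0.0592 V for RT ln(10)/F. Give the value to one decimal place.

109.1

Cathode: F₂/F⁻; anode: Cd²⁺/Cd. E°cell = +3.23 V, n = 2.
log K = nE°cell / 0.0592 = (2)(+3.23) / 0.0592 = 109.1.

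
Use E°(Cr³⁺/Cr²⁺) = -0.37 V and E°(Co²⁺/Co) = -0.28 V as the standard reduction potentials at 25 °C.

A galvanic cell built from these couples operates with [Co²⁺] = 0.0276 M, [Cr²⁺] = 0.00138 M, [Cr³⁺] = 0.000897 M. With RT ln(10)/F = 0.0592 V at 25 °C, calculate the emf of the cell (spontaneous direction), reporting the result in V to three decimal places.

+0.055 V

Co²⁺/Co is the cathode (higher E°), Cr³⁺/Cr²⁺ the anode: E°cell = -0.28 − (-0.37) = +0.09 V, n = 2.
Overall: Co²⁺(aq) + 2 Cr²⁺(aq) → Co(s) + 2 Cr³⁺(aq)
Q = [Cr³⁺]^2 / ([Co²⁺]·[Cr²⁺]^2); log Q = 1.185.
E = E° − (0.0592/n) log Q = +0.09 − (0.0592/2)(1.185) = +0.055 V.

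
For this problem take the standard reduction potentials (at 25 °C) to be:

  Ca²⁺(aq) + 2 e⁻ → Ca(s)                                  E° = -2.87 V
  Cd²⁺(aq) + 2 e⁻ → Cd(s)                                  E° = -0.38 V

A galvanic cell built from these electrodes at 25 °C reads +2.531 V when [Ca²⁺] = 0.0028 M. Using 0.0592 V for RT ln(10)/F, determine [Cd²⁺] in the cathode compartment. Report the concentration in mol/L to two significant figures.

0.068 M

Cd²⁺/Cd is the cathode, Ca²⁺/Ca the anode: E°cell = +2.49 V, n = 2.
Overall reaction: Cd²⁺(aq) + Ca(s) → Cd(s) + Ca²⁺(aq); Q = [Ca²⁺]^1/[Cd²⁺]^1.
From E = E° − (0.0592/n) log Q: log Q = (E° − E)·n/0.0592 = (+2.49 − (+2.531))·2/0.0592 = -1.3851.
So 1·log[Cd²⁺] = 1·log(0.0028) − log Q = -2.5528 − (-1.3851) = -1.1677; [Cd²⁺] = 10^(-1.1677) ≈ 0.068 M.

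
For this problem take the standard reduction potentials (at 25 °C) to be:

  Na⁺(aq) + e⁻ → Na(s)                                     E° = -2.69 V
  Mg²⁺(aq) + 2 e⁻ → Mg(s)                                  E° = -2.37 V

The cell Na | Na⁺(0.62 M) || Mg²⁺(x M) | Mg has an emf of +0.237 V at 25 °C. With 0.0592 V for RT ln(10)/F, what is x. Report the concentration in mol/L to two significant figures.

0.00060 M

Mg²⁺/Mg is the cathode, Na⁺/Na the anode: E°cell = +0.32 V, n = 2.
Overall reaction: Mg²⁺(aq) + 2 Na(s) → Mg(s) + 2 Na⁺(aq); Q = [Na⁺]^2/[Mg²⁺]^1.
From E = E° − (0.0592/n) log Q: log Q = (E° − E)·n/0.0592 = (+0.32 − (+0.237))·2/0.0592 = 2.8041.
So 1·log[Mg²⁺] = 2·log(0.62) − log Q = -0.4152 − (2.8041) = -3.2193; [Mg²⁺] = 10^(-3.2193) ≈ 0.00060 M.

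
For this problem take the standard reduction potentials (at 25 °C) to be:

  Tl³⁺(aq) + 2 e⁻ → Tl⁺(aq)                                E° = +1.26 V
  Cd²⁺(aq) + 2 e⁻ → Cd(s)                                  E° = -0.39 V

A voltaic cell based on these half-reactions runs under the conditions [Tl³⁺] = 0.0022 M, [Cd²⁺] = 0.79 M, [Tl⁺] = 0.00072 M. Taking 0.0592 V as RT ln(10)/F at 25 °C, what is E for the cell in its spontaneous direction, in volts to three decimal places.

Tl³⁺/Tl⁺ is the cathode (higher E°), Cd²⁺/Cd the anode: E°cell = +1.26 − (-0.39) = +1.65 V, n = 2.
Overall: Tl³⁺(aq) + Cd(s) → Tl⁺(aq) + Cd²⁺(aq)
Q = [Tl⁺]·[Cd²⁺] / ([Tl³⁺]); log Q = -0.587.
E = E° − (0.0592/n) log Q = +1.65 − (0.0592/2)(-0.587) = +1.667 V.

+1.667 V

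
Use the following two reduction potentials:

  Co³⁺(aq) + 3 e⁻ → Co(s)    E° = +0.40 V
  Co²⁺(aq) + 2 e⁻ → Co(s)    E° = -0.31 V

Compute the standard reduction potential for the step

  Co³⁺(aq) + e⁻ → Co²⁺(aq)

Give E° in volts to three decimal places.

Sequential free energies add, so n₃E°₃ = n₁E°₁ + n₂E°₂.
With n₃ = 3, and the known step contributing 2×(-0.31) V, the unknown satisfies 1·E° = 3×(+0.40) − 2×(-0.31) = +1.820.
E° = +1.820 / 1 = +1.820 V.

+1.820 V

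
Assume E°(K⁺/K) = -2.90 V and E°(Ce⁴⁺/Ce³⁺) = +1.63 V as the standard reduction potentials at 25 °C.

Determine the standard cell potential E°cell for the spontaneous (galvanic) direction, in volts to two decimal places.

The Ce⁴⁺/Ce³⁺ couple has the higher reduction potential, so it is the cathode; K⁺/K is oxidised at the anode.
E°cell = E°(cathode) − E°(anode) = (+1.63) − (-2.90) = +4.53 V.

+4.53 V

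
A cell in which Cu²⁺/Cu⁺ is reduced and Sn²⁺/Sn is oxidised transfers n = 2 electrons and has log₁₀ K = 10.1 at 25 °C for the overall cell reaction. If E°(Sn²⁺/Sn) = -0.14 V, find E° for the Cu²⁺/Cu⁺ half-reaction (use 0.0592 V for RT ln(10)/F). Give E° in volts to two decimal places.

+0.16 V

E°cell = (0.0592/n)·log K = (0.0592/2)(10.1) = +0.299 V.
Since Cu²⁺/Cu⁺ is the cathode and Sn²⁺/Sn the anode, E°cell = E°(Cu²⁺/Cu⁺) − E°(Sn²⁺/Sn).
So E°(Cu²⁺/Cu⁺) = E°cell + E°(Sn²⁺/Sn) = +0.299 + (-0.14) = +0.16 V.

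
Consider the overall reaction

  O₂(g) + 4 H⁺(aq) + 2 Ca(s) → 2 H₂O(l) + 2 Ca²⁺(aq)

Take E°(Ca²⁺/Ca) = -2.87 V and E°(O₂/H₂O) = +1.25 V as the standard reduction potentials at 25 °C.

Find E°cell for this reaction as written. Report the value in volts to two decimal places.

+4.12 V

The O₂/H₂O couple has the higher reduction potential, so it is the cathode; Ca²⁺/Ca is oxidised at the anode.
E°cell = E°(cathode) − E°(anode) = (+1.25) − (-2.87) = +4.12 V.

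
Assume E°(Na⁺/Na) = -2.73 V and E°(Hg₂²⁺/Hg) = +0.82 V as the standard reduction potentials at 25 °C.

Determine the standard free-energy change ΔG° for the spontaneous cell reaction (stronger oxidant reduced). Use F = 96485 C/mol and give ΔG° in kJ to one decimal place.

-685.0 kJ

Hg₂²⁺/Hg (E° = +0.82 V) is the cathode; Na⁺/Na (E° = -2.73 V) is the anode, so E°cell = +3.55 V.
Balancing electrons gives n = 2 (lcm of 2 and 1).
ΔG° = −nFE° = −(2)(96485)(+3.55) = -685,044 J = -685.0 kJ.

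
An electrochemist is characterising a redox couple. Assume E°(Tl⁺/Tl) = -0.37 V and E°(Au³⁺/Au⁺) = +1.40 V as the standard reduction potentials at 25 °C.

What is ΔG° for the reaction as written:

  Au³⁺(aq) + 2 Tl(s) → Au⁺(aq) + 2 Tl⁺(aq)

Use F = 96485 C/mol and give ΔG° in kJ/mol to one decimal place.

-341.6 kJ/mol

As written, Au³⁺/Au⁺ is reduced (cathode) and Tl⁺/Tl is oxidised (anode), so E°cell = (+1.40) − (-0.37) = +1.77 V.
Balancing electrons gives n = 2.
ΔG° = −nFE° = −(2)(96485)(+1.77) = -341,557 J = -341.6 kJ/mol.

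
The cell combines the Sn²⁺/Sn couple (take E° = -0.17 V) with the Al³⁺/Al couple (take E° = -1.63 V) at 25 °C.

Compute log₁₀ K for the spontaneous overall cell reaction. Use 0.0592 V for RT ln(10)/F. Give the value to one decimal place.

148.0

Cathode: Sn²⁺/Sn; anode: Al³⁺/Al. E°cell = +1.46 V, n = 6.
log K = nE°cell / 0.0592 = (6)(+1.46) / 0.0592 = 148.0.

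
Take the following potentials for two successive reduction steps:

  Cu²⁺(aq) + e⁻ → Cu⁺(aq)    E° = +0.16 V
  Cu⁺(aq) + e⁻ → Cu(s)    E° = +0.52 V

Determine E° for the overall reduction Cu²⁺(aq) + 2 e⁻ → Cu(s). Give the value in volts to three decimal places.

+0.340 V

Since ΔG° = −nFE° is additive over sequential reductions, n₃E°₃ = n₁E°₁ + n₂E°₂.
E°₃ = (1×+0.16 + 1×+0.52) / 2 = (+0.680) / 2 = +0.340 V.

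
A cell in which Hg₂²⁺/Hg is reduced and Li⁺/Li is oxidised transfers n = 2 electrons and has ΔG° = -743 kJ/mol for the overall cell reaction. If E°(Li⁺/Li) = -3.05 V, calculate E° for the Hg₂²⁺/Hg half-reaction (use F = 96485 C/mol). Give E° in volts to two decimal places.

+0.80 V

E°cell = −ΔG°/(nF) = −(-743×10³)/((2)(96485)) = +3.850 V.
Since Hg₂²⁺/Hg is the cathode and Li⁺/Li the anode, E°cell = E°(Hg₂²⁺/Hg) − E°(Li⁺/Li).
So E°(Hg₂²⁺/Hg) = E°cell + E°(Li⁺/Li) = +3.850 + (-3.05) = +0.80 V.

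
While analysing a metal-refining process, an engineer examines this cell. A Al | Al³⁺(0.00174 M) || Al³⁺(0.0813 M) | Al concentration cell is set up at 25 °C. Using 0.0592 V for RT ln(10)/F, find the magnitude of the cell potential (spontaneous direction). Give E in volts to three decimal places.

For a concentration cell E°cell = 0. The 0.0813 M side is the cathode (reduction is favoured where [Al³⁺] is higher).
With n = 3, E = −(0.0592/3) log([Al³⁺]ₐₙ/[Al³⁺]꜀ₐₜ) = −(0.0592/3) log(0.00174/0.0813) = −(0.0592/3)(-1.670) = +0.033 V.

+0.033 V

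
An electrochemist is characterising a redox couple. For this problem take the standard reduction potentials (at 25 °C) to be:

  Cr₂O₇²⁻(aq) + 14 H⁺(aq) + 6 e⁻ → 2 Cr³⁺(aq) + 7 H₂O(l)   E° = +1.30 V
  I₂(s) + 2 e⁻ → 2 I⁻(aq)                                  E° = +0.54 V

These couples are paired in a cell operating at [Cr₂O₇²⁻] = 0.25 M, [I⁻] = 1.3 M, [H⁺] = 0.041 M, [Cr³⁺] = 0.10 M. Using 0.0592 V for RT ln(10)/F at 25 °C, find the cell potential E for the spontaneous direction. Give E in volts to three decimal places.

Cr₂O₇²⁻/Cr³⁺ is the cathode (higher E°), I₂/I⁻ the anode: E°cell = +1.30 − (+0.54) = +0.76 V, n = 6.
Overall: Cr₂O₇²⁻(aq) + 14 H⁺(aq) + 6 I⁻(aq) → 2 Cr³⁺(aq) + 7 H₂O(l) + 3 I₂(s)
Q = [Cr³⁺]^2 / ([Cr₂O₇²⁻]·[H⁺]^14·[I⁻]^6); log Q = 17.339.
E = E° − (0.0592/n) log Q = +0.76 − (0.0592/6)(17.339) = +0.589 V.

+0.589 V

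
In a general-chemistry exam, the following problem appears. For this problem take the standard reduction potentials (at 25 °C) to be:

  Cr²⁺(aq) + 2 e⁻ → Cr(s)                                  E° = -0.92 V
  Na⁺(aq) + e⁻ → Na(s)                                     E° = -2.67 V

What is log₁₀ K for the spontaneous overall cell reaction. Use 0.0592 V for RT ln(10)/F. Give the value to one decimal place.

59.1

Cathode: Cr²⁺/Cr; anode: Na⁺/Na. E°cell = +1.75 V, n = 2.
log K = nE°cell / 0.0592 = (2)(+1.75) / 0.0592 = 59.1.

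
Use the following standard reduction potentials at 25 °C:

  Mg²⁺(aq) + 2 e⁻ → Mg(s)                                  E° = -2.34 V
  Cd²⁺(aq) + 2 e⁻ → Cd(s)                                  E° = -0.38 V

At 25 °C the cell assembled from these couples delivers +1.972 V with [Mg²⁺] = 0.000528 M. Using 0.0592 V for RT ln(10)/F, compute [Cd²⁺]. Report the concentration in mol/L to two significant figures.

0.0013 M

Cd²⁺/Cd is the cathode, Mg²⁺/Mg the anode: E°cell = +1.96 V, n = 2.
Overall reaction: Cd²⁺(aq) + Mg(s) → Cd(s) + Mg²⁺(aq); Q = [Mg²⁺]^1/[Cd²⁺]^1.
From E = E° − (0.0592/n) log Q: log Q = (E° − E)·n/0.0592 = (+1.96 − (+1.972))·2/0.0592 = -0.4054.
So 1·log[Cd²⁺] = 1·log(0.000528) − log Q = -3.2774 − (-0.4054) = -2.8720; [Cd²⁺] = 10^(-2.8720) ≈ 0.0013 M.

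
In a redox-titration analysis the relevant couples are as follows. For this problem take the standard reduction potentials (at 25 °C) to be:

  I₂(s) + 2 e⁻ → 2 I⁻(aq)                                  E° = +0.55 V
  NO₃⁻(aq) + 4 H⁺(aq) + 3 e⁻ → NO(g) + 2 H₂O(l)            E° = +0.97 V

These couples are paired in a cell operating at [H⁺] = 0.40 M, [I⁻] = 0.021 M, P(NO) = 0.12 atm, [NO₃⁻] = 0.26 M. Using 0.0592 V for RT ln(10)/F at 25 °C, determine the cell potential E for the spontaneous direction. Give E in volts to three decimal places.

+0.296 V

NO₃⁻/NO is the cathode (higher E°), I₂/I⁻ the anode: E°cell = +0.97 − (+0.55) = +0.42 V, n = 6.
Overall: 2 NO₃⁻(aq) + 8 H⁺(aq) + 6 I⁻(aq) → 2 NO(g) + 4 H₂O(l) + 3 I₂(s)
Q = P(NO)^2 / ([NO₃⁻]^2·[H⁺]^8·[I⁻]^6); log Q = 12.579.
E = E° − (0.0592/n) log Q = +0.42 − (0.0592/6)(12.579) = +0.296 V.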